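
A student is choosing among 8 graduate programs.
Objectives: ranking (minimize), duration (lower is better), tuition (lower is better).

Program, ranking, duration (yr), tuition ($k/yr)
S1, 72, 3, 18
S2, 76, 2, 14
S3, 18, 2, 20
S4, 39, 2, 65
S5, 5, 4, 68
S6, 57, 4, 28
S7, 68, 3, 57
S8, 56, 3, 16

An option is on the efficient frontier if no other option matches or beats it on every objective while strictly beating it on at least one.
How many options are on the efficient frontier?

4

S1: dominated by S8 (ranking 56≤72, duration 3≤3, tuition 16≤18).
S2: not dominated (best tuition).
S3: not dominated.
S4: dominated by S3 (ranking 18≤39, duration 2≤2, tuition 20≤65).
S5: not dominated (best ranking).
S6: dominated by S3 (ranking 18≤57, duration 2≤4, tuition 20≤28).
S7: dominated by S3 (ranking 18≤68, duration 2≤3, tuition 20≤57).
S8: not dominated.
Pareto-optimal: S2, S3, S5, S8 → 4.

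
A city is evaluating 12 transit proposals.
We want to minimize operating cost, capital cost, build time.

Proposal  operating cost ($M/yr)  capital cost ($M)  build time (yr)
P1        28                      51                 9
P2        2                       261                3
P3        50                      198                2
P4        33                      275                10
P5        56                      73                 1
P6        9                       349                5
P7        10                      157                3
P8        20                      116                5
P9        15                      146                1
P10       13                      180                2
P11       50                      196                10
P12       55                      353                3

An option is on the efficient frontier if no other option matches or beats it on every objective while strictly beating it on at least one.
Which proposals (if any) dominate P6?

P2: operating cost 2≤9, capital cost 261≤349, build time 3≤5 — dominates P6.
Others (P1, P3, P4, P5, P7, P8, P9, P10, P11, P12) are each worse than P6 on at least one objective.

P2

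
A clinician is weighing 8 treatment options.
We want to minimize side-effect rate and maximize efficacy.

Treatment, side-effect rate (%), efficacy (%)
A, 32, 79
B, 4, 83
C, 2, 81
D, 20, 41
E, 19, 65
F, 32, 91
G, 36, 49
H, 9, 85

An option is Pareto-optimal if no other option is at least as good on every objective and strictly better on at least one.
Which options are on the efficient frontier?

B, C, F, H

A: dominated by B (side-effect rate 4≤32, efficacy 83≥79).
B: not dominated.
C: not dominated (best side-effect rate).
D: dominated by B (side-effect rate 4≤20, efficacy 83≥41).
E: dominated by B (side-effect rate 4≤19, efficacy 83≥65).
F: not dominated (best efficacy).
G: dominated by A (side-effect rate 32≤36, efficacy 79≥49).
H: not dominated.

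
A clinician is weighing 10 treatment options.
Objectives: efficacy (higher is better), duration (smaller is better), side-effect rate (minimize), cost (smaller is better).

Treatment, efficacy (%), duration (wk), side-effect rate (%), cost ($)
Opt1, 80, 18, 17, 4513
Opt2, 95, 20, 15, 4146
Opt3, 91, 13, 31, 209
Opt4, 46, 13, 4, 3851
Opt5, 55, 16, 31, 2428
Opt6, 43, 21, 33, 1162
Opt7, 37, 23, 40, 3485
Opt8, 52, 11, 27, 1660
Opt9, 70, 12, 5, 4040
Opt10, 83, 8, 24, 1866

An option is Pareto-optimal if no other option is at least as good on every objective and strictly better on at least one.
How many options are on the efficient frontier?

Opt1: not dominated.
Opt2: not dominated (best efficacy).
Opt3: not dominated (best cost).
Opt4: not dominated (best side-effect rate).
Opt5: dominated by Opt3 (efficacy 91≥55, duration 13≤16, side-effect rate 31≤31, cost 209≤2428).
Opt6: dominated by Opt3 (efficacy 91≥43, duration 13≤21, side-effect rate 31≤33, cost 209≤1162).
Opt7: dominated by Opt3 (efficacy 91≥37, duration 13≤23, side-effect rate 31≤40, cost 209≤3485).
Opt8: not dominated.
Opt9: not dominated.
Opt10: not dominated (best duration).
Pareto-optimal: Opt1, Opt2, Opt3, Opt4, Opt8, Opt9, Opt10 → 7.

7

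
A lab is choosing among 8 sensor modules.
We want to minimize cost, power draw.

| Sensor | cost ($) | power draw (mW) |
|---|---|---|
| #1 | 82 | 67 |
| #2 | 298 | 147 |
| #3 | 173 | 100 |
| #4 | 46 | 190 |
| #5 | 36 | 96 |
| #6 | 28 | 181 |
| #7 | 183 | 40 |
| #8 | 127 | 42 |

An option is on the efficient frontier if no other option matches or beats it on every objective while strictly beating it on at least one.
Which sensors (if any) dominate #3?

#1: cost 82≤173, power draw 67≤100 — dominates #3.
#5: cost 36≤173, power draw 96≤100 — dominates #3.
#8: cost 127≤173, power draw 42≤100 — dominates #3.
Others (#2, #4, #6, #7) are each worse than #3 on at least one objective.

#1, #5, #8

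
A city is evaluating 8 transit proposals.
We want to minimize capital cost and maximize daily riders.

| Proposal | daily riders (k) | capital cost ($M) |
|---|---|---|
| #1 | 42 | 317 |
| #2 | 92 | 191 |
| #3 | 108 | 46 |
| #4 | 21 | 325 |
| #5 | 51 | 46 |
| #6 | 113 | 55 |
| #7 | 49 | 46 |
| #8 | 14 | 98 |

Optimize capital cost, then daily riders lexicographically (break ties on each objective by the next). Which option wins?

#3

First minimize capital cost: best is 46, kept {#3, #5, #7}.
Then maximize daily riders: best is 108, kept {#3}.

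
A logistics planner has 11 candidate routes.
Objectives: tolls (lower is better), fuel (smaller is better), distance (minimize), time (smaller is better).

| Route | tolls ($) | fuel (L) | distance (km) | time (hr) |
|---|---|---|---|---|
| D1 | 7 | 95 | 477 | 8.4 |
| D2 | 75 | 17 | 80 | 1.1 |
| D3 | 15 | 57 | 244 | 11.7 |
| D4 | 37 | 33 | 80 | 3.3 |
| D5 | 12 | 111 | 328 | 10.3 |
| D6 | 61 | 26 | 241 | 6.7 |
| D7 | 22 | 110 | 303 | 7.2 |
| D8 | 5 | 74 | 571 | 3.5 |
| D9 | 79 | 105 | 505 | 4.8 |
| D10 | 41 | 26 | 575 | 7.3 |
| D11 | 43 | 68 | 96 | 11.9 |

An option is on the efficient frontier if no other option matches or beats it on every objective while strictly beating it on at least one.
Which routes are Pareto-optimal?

D1: not dominated.
D2: not dominated (best fuel).
D3: not dominated.
D4: not dominated.
D5: not dominated.
D6: not dominated.
D7: not dominated.
D8: not dominated (best tolls).
D9: dominated by D2 (tolls 75≤79, fuel 17≤105, distance 80≤505, time 1.1≤4.8).
D10: not dominated.
D11: dominated by D4 (tolls 37≤43, fuel 33≤68, distance 80≤96, time 3.3≤11.9).

D1, D2, D3, D4, D5, D6, D7, D8, D10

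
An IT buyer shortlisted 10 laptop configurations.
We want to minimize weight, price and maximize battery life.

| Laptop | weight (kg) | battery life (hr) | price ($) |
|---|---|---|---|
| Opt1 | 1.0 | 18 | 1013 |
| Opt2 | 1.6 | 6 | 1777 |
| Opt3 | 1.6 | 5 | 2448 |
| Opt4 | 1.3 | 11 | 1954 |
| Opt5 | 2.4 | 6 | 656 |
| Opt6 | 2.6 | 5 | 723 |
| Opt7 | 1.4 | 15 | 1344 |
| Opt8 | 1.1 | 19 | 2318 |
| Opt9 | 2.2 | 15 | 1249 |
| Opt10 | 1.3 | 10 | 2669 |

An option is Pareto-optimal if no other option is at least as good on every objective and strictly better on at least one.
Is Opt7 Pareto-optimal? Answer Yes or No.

Opt1 vs Opt7: weight 1.0≤1.4, battery life 18≥15, price 1013≤1344 — Opt1 is at least as good on every objective and strictly better on at least one, so Opt1 dominates Opt7.

No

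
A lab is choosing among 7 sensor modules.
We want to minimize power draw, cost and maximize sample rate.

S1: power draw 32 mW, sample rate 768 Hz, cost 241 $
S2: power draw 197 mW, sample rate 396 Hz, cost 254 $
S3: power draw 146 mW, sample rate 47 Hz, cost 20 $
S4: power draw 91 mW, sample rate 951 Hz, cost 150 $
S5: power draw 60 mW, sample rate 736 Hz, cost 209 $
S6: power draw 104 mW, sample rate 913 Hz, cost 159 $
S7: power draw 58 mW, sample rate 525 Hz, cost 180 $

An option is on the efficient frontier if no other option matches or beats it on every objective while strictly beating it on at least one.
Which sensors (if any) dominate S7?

S1: worse on cost (241 vs 180).
S2: worse on power draw (197 vs 58).
S3: worse on power draw (146 vs 58).
S4: worse on power draw (91 vs 58).
S5: worse on power draw (60 vs 58).
S6: worse on power draw (104 vs 58).
No option dominates S7.

none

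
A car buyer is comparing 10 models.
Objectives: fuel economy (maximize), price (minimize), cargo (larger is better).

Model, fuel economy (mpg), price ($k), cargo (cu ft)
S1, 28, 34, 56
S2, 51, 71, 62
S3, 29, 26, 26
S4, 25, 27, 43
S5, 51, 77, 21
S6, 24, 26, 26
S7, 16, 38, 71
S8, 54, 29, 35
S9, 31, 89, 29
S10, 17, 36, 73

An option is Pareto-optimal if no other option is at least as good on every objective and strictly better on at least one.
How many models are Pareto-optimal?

S1: not dominated.
S2: not dominated.
S3: not dominated.
S4: not dominated.
S5: dominated by S2 (fuel economy 51≥51, price 71≤77, cargo 62≥21).
S6: dominated by S3 (fuel economy 29≥24, price 26≤26, cargo 26≥26).
S7: dominated by S10 (fuel economy 17≥16, price 36≤38, cargo 73≥71).
S8: not dominated (best fuel economy).
S9: dominated by S2 (fuel economy 51≥31, price 71≤89, cargo 62≥29).
S10: not dominated (best cargo).
Pareto-optimal: S1, S2, S3, S4, S8, S10 → 6.

6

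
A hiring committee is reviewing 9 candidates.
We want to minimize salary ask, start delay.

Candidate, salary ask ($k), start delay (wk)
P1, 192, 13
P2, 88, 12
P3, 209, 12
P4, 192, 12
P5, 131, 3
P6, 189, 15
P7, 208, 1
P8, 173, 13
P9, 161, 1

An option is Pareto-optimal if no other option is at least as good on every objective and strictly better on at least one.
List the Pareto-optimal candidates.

P2, P5, P9

P1: dominated by P2 (salary ask 88≤192, start delay 12≤13).
P2: not dominated (best salary ask).
P3: dominated by P2 (salary ask 88≤209, start delay 12≤12).
P4: dominated by P2 (salary ask 88≤192, start delay 12≤12).
P5: not dominated.
P6: dominated by P2 (salary ask 88≤189, start delay 12≤15).
P7: dominated by P9 (salary ask 161≤208, start delay 1≤1).
P8: dominated by P2 (salary ask 88≤173, start delay 12≤13).
P9: not dominated.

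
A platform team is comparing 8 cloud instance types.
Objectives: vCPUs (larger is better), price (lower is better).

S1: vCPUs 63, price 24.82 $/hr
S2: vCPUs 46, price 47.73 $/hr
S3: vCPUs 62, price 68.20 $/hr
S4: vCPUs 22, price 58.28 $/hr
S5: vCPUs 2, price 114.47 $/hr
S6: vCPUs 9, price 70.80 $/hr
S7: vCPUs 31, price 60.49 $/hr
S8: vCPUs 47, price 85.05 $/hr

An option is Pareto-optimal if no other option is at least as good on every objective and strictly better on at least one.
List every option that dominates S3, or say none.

S1: vCPUs 63≥62, price 24.82≤68.20 — dominates S3.
Others (S2, S4, S5, S6, S7, S8) are each worse than S3 on at least one objective.

S1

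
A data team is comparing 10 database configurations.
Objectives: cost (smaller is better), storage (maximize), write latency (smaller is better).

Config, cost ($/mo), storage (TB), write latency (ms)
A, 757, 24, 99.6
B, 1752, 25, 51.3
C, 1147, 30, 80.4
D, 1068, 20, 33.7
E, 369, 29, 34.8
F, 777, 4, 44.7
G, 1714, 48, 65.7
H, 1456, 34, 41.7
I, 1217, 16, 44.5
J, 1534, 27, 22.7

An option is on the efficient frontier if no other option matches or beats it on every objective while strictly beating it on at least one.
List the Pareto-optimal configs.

A: dominated by E (cost 369≤757, storage 29≥24, write latency 34.8≤99.6).
B: dominated by E (cost 369≤1752, storage 29≥25, write latency 34.8≤51.3).
C: not dominated.
D: not dominated.
E: not dominated (best cost).
F: dominated by E (cost 369≤777, storage 29≥4, write latency 34.8≤44.7).
G: not dominated (best storage).
H: not dominated.
I: dominated by D (cost 1068≤1217, storage 20≥16, write latency 33.7≤44.5).
J: not dominated (best write latency).

C, D, E, G, H, J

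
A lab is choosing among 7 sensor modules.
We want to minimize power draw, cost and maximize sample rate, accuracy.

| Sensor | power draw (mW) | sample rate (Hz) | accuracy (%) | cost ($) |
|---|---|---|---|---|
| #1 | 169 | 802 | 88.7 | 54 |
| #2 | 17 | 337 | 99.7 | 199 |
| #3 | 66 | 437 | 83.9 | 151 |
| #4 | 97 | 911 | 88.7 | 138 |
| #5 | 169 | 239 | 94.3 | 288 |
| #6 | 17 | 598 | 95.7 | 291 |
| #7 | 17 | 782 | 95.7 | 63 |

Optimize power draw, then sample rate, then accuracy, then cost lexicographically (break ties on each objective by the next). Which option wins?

#7

First minimize power draw: best is 17, kept {#2, #6, #7}.
Then maximize sample rate: best is 782, kept {#7}.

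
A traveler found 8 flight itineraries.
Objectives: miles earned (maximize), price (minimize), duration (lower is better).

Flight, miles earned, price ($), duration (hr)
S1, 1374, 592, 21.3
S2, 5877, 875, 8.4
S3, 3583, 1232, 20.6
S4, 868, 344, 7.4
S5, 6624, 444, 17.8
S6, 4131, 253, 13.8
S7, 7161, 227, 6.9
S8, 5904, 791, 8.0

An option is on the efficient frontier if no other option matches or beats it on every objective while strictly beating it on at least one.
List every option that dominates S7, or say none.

none

S1: worse on miles earned (1374 vs 7161).
S2: worse on miles earned (5877 vs 7161).
S3: worse on miles earned (3583 vs 7161).
S4: worse on miles earned (868 vs 7161).
S5: worse on miles earned (6624 vs 7161).
S6: worse on miles earned (4131 vs 7161).
S8: worse on miles earned (5904 vs 7161).
No option dominates S7.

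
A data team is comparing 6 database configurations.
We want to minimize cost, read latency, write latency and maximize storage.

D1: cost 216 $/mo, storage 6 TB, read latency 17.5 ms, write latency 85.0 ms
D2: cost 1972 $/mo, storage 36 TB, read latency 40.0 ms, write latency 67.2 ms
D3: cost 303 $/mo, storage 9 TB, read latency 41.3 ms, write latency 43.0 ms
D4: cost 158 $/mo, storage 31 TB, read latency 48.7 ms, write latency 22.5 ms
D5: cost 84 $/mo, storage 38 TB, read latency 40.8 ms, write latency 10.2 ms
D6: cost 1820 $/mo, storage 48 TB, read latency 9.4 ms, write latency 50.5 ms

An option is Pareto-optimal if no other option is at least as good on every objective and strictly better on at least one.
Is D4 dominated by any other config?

Yes

D5 vs D4: cost 84≤158, storage 38≥31, read latency 40.8≤48.7, write latency 10.2≤22.5 — D5 is at least as good on every objective and strictly better on at least one, so D5 dominates D4.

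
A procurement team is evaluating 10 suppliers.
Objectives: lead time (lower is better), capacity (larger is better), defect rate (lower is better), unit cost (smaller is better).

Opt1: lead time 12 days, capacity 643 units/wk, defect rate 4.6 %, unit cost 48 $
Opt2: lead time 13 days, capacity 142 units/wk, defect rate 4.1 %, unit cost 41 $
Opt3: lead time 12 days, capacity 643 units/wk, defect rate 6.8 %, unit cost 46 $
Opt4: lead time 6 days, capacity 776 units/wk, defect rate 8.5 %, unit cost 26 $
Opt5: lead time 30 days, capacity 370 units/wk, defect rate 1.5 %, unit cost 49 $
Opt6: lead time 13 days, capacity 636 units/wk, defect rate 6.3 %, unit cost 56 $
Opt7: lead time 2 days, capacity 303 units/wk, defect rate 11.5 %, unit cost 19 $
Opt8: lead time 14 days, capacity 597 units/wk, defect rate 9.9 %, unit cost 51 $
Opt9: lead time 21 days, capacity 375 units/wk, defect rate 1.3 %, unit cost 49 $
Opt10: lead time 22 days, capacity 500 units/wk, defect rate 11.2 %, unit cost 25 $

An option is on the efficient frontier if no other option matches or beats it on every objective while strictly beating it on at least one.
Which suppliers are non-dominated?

Opt1, Opt2, Opt3, Opt4, Opt7, Opt9, Opt10

Opt1: not dominated.
Opt2: not dominated.
Opt3: not dominated.
Opt4: not dominated (best capacity).
Opt5: dominated by Opt9 (lead time 21≤30, capacity 375≥370, defect rate 1.3≤1.5, unit cost 49≤49).
Opt6: dominated by Opt1 (lead time 12≤13, capacity 643≥636, defect rate 4.6≤6.3, unit cost 48≤56).
Opt7: not dominated (best lead time).
Opt8: dominated by Opt1 (lead time 12≤14, capacity 643≥597, defect rate 4.6≤9.9, unit cost 48≤51).
Opt9: not dominated (best defect rate).
Opt10: not dominated.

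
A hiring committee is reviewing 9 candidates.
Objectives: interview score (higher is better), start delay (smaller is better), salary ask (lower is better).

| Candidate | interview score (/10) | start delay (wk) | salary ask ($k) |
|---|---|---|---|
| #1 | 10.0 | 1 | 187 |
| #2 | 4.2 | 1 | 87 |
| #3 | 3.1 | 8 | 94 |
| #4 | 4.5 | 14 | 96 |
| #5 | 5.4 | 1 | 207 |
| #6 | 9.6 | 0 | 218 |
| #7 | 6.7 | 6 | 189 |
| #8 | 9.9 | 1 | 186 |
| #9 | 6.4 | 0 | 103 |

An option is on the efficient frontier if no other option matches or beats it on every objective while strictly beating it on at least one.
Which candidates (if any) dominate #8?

#1: worse on salary ask (187 vs 186).
#2: worse on interview score (4.2 vs 9.9).
#3: worse on interview score (3.1 vs 9.9).
#4: worse on interview score (4.5 vs 9.9).
#5: worse on interview score (5.4 vs 9.9).
#6: worse on interview score (9.6 vs 9.9).
#7: worse on interview score (6.7 vs 9.9).
#9: worse on interview score (6.4 vs 9.9).
No option dominates #8.

none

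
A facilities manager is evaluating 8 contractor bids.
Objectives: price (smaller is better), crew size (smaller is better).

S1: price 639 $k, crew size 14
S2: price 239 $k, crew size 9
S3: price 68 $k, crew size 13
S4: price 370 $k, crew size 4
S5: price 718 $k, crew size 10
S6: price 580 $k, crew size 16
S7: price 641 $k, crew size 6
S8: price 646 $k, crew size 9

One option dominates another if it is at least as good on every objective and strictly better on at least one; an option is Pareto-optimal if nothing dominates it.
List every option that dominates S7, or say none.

S4

S4: price 370≤641, crew size 4≤6 — dominates S7.
Others (S1, S2, S3, S5, S6, S8) are each worse than S7 on at least one objective.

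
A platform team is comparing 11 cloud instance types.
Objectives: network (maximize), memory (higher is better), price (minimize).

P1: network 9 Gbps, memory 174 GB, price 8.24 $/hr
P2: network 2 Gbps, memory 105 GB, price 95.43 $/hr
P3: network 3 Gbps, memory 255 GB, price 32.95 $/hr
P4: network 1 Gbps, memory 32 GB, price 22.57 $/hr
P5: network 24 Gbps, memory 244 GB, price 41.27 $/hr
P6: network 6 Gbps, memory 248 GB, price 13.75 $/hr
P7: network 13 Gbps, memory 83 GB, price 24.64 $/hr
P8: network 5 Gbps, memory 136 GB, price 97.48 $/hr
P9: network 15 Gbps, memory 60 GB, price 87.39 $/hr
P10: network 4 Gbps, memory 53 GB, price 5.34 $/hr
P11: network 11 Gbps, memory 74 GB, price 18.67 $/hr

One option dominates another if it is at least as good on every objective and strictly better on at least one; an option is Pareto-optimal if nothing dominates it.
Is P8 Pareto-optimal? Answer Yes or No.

P1 vs P8: network 9≥5, memory 174≥136, price 8.24≤97.48 — P1 is at least as good on every objective and strictly better on at least one, so P1 dominates P8.

No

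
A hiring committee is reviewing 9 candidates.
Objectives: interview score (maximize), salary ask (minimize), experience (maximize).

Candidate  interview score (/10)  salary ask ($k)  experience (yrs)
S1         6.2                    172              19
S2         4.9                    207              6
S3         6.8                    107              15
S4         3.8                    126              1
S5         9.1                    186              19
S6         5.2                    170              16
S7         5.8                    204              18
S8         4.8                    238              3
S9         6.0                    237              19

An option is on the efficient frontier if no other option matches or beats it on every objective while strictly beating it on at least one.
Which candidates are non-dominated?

S1: not dominated.
S2: dominated by S1 (interview score 6.2≥4.9, salary ask 172≤207, experience 19≥6).
S3: not dominated (best salary ask).
S4: dominated by S3 (interview score 6.8≥3.8, salary ask 107≤126, experience 15≥1).
S5: not dominated (best interview score).
S6: not dominated.
S7: dominated by S1 (interview score 6.2≥5.8, salary ask 172≤204, experience 19≥18).
S8: dominated by S1 (interview score 6.2≥4.8, salary ask 172≤238, experience 19≥3).
S9: dominated by S1 (interview score 6.2≥6.0, salary ask 172≤237, experience 19≥19).

S1, S3, S5, S6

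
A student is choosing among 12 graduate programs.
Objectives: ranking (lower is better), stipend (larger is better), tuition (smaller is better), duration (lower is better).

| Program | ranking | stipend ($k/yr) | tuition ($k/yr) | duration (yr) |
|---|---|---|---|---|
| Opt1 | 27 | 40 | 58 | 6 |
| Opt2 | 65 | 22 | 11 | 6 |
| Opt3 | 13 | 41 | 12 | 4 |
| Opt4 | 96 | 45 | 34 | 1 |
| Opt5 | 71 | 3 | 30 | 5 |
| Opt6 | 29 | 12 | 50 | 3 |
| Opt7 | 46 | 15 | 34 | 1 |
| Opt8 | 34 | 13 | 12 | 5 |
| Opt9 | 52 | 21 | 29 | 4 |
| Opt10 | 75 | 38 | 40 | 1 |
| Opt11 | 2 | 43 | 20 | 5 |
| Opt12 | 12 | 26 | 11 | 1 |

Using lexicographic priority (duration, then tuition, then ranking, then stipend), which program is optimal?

Opt12

First minimize duration: best is 1, kept {Opt4, Opt7, Opt10, Opt12}.
Then minimize tuition: best is 11, kept {Opt12}.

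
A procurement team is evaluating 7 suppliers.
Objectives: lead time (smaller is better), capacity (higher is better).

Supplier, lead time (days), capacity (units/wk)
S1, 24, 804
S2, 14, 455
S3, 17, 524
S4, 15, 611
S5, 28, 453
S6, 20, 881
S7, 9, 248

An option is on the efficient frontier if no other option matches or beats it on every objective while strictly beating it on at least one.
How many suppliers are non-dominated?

S1: dominated by S6 (lead time 20≤24, capacity 881≥804).
S2: not dominated.
S3: dominated by S4 (lead time 15≤17, capacity 611≥524).
S4: not dominated.
S5: dominated by S1 (lead time 24≤28, capacity 804≥453).
S6: not dominated (best capacity).
S7: not dominated (best lead time).
Pareto-optimal: S2, S4, S6, S7 → 4.

4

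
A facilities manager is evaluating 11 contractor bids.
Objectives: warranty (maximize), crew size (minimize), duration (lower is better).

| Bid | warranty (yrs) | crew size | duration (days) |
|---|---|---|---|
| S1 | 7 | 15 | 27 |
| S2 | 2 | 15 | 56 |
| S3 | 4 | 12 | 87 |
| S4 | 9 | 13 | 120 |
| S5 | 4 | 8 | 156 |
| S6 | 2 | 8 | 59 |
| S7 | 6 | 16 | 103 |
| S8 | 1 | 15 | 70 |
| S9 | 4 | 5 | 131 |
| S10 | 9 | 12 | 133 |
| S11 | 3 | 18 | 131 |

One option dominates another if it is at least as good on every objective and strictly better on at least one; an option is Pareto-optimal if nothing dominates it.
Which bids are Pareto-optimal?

S1: not dominated (best duration).
S2: dominated by S1 (warranty 7≥2, crew size 15≤15, duration 27≤56).
S3: not dominated.
S4: not dominated.
S5: dominated by S9 (warranty 4≥4, crew size 5≤8, duration 131≤156).
S6: not dominated.
S7: dominated by S1 (warranty 7≥6, crew size 15≤16, duration 27≤103).
S8: dominated by S1 (warranty 7≥1, crew size 15≤15, duration 27≤70).
S9: not dominated (best crew size).
S10: not dominated.
S11: dominated by S1 (warranty 7≥3, crew size 15≤18, duration 27≤131).

S1, S3, S4, S6, S9, S10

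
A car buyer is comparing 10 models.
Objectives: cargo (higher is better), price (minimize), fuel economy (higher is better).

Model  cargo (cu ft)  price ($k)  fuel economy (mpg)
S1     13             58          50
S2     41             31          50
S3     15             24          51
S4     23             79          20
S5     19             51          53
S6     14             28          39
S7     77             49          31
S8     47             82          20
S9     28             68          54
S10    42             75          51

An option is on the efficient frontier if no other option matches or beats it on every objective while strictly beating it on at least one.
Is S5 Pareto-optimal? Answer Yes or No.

S1: worse on cargo (13 vs 19).
S2: worse on fuel economy (50 vs 53).
S3: worse on cargo (15 vs 19).
S4: worse on price (79 vs 51).
S6: worse on cargo (14 vs 19).
S7: worse on fuel economy (31 vs 53).
S8: worse on price (82 vs 51).
S9: worse on price (68 vs 51).
S10: worse on price (75 vs 51).
No option is at least as good as S5 on every objective and strictly better on one.

Yes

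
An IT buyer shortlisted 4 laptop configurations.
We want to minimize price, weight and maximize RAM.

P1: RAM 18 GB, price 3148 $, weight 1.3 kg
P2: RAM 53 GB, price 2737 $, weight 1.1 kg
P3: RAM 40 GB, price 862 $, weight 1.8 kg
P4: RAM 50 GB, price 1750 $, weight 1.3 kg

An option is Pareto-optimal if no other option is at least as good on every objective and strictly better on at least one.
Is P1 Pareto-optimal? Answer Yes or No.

No

P2 vs P1: RAM 53≥18, price 2737≤3148, weight 1.1≤1.3 — P2 is at least as good on every objective and strictly better on at least one, so P2 dominates P1.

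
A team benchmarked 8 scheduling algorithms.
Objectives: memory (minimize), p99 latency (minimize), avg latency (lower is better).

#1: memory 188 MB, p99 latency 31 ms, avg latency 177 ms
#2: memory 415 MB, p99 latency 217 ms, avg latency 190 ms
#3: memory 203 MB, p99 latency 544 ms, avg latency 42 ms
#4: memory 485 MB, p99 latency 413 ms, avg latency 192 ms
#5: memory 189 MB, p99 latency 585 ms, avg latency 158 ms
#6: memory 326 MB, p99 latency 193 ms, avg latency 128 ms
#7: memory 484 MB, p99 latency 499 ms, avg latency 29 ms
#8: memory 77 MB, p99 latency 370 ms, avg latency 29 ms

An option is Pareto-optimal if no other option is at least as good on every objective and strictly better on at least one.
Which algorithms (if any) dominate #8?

none

#1: worse on memory (188 vs 77).
#2: worse on memory (415 vs 77).
#3: worse on memory (203 vs 77).
#4: worse on memory (485 vs 77).
#5: worse on memory (189 vs 77).
#6: worse on memory (326 vs 77).
#7: worse on memory (484 vs 77).
No option dominates #8.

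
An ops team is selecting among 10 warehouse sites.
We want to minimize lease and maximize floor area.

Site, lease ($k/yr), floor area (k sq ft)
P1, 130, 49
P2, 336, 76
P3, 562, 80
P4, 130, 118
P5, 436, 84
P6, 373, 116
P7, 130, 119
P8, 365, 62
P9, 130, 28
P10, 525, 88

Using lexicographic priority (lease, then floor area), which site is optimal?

P7

First minimize lease: best is 130, kept {P1, P4, P7, P9}.
Then maximize floor area: best is 119, kept {P7}.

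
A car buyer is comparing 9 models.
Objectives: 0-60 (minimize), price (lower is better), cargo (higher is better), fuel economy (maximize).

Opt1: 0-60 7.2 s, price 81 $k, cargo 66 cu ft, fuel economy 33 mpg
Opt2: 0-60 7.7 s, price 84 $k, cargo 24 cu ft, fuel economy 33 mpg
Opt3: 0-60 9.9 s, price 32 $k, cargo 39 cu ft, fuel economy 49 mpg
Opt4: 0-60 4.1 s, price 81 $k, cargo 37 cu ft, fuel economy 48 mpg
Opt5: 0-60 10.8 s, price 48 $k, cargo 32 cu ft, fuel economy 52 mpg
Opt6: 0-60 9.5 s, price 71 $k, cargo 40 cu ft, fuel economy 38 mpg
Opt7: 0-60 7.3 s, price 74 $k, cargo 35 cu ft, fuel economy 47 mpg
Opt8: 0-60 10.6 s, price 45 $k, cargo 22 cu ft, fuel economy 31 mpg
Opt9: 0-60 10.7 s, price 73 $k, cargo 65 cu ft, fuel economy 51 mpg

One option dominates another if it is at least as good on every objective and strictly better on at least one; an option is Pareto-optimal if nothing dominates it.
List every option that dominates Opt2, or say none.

Opt1, Opt4, Opt7

Opt1: 0-60 7.2≤7.7, price 81≤84, cargo 66≥24, fuel economy 33≥33 — dominates Opt2.
Opt4: 0-60 4.1≤7.7, price 81≤84, cargo 37≥24, fuel economy 48≥33 — dominates Opt2.
Opt7: 0-60 7.3≤7.7, price 74≤84, cargo 35≥24, fuel economy 47≥33 — dominates Opt2.
Others (Opt3, Opt5, Opt6, Opt8, Opt9) are each worse than Opt2 on at least one objective.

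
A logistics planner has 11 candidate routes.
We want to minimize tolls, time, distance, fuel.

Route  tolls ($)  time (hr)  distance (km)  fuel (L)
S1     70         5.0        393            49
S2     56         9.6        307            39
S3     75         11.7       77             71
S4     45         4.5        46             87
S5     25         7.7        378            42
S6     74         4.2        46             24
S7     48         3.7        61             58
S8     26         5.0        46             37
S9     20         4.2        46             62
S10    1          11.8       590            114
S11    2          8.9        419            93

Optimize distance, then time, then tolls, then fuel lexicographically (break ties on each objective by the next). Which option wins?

S9

First minimize distance: best is 46, kept {S4, S6, S8, S9}.
Then minimize time: best is 4.2, kept {S6, S9}.
Then minimize tolls: best is 20, kept {S9}.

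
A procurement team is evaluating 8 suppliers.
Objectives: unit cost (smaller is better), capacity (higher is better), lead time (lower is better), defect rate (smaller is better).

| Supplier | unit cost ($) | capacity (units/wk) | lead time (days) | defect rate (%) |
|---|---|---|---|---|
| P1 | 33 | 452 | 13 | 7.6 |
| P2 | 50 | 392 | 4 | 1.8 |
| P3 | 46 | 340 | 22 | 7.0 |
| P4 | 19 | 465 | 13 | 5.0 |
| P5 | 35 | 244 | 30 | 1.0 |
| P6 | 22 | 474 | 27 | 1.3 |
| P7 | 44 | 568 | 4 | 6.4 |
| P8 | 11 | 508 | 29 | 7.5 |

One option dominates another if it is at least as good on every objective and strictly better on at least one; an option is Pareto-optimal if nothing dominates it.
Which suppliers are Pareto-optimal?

P2, P4, P5, P6, P7, P8

P1: dominated by P4 (unit cost 19≤33, capacity 465≥452, lead time 13≤13, defect rate 5.0≤7.6).
P2: not dominated.
P3: dominated by P4 (unit cost 19≤46, capacity 465≥340, lead time 13≤22, defect rate 5.0≤7.0).
P4: not dominated.
P5: not dominated (best defect rate).
P6: not dominated.
P7: not dominated (best capacity).
P8: not dominated (best unit cost).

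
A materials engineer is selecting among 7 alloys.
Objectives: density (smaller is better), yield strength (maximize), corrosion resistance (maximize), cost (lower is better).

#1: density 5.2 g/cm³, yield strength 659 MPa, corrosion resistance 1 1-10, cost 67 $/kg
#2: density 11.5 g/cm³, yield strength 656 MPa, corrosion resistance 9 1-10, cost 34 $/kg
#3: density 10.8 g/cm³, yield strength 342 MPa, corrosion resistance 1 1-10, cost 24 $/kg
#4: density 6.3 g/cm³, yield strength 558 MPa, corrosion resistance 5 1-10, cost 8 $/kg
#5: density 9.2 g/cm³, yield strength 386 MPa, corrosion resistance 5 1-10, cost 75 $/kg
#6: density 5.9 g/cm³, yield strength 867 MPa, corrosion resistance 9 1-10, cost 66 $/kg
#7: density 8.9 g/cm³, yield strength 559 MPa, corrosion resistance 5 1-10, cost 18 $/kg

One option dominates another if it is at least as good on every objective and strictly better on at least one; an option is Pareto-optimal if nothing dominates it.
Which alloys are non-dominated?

#1, #2, #4, #6, #7

#1: not dominated (best density).
#2: not dominated.
#3: dominated by #4 (density 6.3≤10.8, yield strength 558≥342, corrosion resistance 5≥1, cost 8≤24).
#4: not dominated (best cost).
#5: dominated by #4 (density 6.3≤9.2, yield strength 558≥386, corrosion resistance 5≥5, cost 8≤75).
#6: not dominated (best yield strength).
#7: not dominated.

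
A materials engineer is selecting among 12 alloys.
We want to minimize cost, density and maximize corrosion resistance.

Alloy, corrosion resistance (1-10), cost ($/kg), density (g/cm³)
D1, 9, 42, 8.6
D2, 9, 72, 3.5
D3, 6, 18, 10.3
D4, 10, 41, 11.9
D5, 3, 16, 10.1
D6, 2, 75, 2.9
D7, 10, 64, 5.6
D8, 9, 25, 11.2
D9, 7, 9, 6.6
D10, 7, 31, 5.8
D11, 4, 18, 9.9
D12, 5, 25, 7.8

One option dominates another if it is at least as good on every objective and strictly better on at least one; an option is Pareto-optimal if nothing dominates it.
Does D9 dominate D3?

D9 vs D3: corrosion resistance 7≥6, cost 9≤18, density 6.6≤10.3 — D9 is at least as good on every objective with at least one strict improvement.

Yes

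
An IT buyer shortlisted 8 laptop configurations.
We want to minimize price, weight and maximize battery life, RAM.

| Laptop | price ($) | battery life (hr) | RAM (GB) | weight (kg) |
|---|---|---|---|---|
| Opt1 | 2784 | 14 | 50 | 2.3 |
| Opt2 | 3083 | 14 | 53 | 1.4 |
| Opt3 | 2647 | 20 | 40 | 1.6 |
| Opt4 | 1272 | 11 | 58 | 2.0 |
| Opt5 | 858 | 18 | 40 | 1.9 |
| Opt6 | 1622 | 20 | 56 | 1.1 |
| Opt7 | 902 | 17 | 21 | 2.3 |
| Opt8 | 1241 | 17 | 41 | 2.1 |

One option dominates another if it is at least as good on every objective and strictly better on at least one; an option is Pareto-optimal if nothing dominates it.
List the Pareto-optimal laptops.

Opt1: dominated by Opt6 (price 1622≤2784, battery life 20≥14, RAM 56≥50, weight 1.1≤2.3).
Opt2: dominated by Opt6 (price 1622≤3083, battery life 20≥14, RAM 56≥53, weight 1.1≤1.4).
Opt3: dominated by Opt6 (price 1622≤2647, battery life 20≥20, RAM 56≥40, weight 1.1≤1.6).
Opt4: not dominated (best RAM).
Opt5: not dominated (best price).
Opt6: not dominated (best weight).
Opt7: dominated by Opt5 (price 858≤902, battery life 18≥17, RAM 40≥21, weight 1.9≤2.3).
Opt8: not dominated.

Opt4, Opt5, Opt6, Opt8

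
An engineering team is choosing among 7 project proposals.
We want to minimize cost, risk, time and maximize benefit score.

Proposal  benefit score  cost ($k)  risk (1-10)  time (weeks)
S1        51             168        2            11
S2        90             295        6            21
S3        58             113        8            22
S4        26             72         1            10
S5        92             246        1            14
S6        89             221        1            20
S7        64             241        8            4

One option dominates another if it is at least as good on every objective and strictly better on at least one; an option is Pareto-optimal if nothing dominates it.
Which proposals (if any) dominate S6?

S1: worse on benefit score (51 vs 89).
S2: worse on cost (295 vs 221).
S3: worse on benefit score (58 vs 89).
S4: worse on benefit score (26 vs 89).
S5: worse on cost (246 vs 221).
S7: worse on benefit score (64 vs 89).
No option dominates S6.

none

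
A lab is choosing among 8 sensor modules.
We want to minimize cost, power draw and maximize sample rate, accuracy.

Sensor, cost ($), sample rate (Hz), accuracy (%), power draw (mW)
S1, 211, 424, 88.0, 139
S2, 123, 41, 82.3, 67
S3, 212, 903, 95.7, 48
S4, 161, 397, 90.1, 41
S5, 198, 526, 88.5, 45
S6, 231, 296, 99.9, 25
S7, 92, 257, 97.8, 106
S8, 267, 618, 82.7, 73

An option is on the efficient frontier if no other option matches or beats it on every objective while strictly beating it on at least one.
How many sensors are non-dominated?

S1: dominated by S5 (cost 198≤211, sample rate 526≥424, accuracy 88.5≥88.0, power draw 45≤139).
S2: not dominated.
S3: not dominated (best sample rate).
S4: not dominated.
S5: not dominated.
S6: not dominated (best accuracy).
S7: not dominated (best cost).
S8: dominated by S3 (cost 212≤267, sample rate 903≥618, accuracy 95.7≥82.7, power draw 48≤73).
Pareto-optimal: S2, S3, S4, S5, S6, S7 → 6.

6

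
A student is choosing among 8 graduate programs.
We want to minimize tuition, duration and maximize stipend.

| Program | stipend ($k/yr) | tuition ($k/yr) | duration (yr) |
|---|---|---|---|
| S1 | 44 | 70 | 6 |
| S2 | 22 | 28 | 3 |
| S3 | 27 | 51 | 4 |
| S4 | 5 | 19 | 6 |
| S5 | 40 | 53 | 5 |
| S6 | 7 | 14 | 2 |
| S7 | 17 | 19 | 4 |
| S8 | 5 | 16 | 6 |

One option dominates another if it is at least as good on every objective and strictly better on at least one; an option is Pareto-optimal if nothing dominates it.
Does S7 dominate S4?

Yes

S7 vs S4: stipend 17≥5, tuition 19≤19, duration 4≤6 — S7 is at least as good on every objective with at least one strict improvement.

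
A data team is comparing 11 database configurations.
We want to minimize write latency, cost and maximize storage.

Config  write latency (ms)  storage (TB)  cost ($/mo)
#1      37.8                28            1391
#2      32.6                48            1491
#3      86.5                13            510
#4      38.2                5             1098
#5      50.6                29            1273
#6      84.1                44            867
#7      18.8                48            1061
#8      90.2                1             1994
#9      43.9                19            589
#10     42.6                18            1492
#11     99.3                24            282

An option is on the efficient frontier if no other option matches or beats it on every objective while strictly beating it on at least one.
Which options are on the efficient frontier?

#1: dominated by #7 (write latency 18.8≤37.8, storage 48≥28, cost 1061≤1391).
#2: dominated by #7 (write latency 18.8≤32.6, storage 48≥48, cost 1061≤1491).
#3: not dominated.
#4: dominated by #7 (write latency 18.8≤38.2, storage 48≥5, cost 1061≤1098).
#5: dominated by #7 (write latency 18.8≤50.6, storage 48≥29, cost 1061≤1273).
#6: not dominated.
#7: not dominated (best write latency).
#8: dominated by #1 (write latency 37.8≤90.2, storage 28≥1, cost 1391≤1994).
#9: not dominated.
#10: dominated by #1 (write latency 37.8≤42.6, storage 28≥18, cost 1391≤1492).
#11: not dominated (best cost).

#3, #6, #7, #9, #11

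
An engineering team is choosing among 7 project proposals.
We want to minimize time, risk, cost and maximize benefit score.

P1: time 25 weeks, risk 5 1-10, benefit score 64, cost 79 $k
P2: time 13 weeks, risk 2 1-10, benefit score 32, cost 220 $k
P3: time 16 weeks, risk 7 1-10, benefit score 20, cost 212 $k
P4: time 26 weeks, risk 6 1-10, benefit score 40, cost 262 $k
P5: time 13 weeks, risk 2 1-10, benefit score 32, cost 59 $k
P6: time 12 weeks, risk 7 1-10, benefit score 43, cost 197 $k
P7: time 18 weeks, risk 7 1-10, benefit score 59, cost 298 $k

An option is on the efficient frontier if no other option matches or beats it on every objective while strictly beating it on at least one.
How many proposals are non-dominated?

4

P1: not dominated (best benefit score).
P2: dominated by P5 (time 13≤13, risk 2≤2, benefit score 32≥32, cost 59≤220).
P3: dominated by P5 (time 13≤16, risk 2≤7, benefit score 32≥20, cost 59≤212).
P4: dominated by P1 (time 25≤26, risk 5≤6, benefit score 64≥40, cost 79≤262).
P5: not dominated (best cost).
P6: not dominated (best time).
P7: not dominated.
Pareto-optimal: P1, P5, P6, P7 → 4.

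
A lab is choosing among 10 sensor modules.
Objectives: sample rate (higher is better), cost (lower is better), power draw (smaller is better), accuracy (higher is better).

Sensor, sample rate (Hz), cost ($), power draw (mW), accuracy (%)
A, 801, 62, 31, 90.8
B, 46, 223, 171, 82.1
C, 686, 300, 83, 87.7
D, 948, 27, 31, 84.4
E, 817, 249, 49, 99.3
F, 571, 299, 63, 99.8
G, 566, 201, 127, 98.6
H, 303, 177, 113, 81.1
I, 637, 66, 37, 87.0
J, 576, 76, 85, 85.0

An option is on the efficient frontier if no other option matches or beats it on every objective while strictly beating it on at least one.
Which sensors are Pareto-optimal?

A: not dominated.
B: dominated by A (sample rate 801≥46, cost 62≤223, power draw 31≤171, accuracy 90.8≥82.1).
C: dominated by A (sample rate 801≥686, cost 62≤300, power draw 31≤83, accuracy 90.8≥87.7).
D: not dominated (best sample rate).
E: not dominated.
F: not dominated (best accuracy).
G: not dominated.
H: dominated by A (sample rate 801≥303, cost 62≤177, power draw 31≤113, accuracy 90.8≥81.1).
I: dominated by A (sample rate 801≥637, cost 62≤66, power draw 31≤37, accuracy 90.8≥87.0).
J: dominated by A (sample rate 801≥576, cost 62≤76, power draw 31≤85, accuracy 90.8≥85.0).

A, D, E, F, G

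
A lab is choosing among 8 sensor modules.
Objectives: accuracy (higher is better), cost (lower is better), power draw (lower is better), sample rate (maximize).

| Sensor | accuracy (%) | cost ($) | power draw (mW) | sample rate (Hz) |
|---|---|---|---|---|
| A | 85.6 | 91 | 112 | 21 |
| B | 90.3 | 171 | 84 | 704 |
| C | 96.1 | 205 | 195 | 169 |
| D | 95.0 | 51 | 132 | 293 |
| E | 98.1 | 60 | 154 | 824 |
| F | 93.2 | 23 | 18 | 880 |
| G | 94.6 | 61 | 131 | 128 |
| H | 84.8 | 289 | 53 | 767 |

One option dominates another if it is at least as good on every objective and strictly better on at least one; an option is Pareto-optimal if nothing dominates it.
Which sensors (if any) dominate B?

F: accuracy 93.2≥90.3, cost 23≤171, power draw 18≤84, sample rate 880≥704 — dominates B.
Others (A, C, D, E, G, H) are each worse than B on at least one objective.

F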